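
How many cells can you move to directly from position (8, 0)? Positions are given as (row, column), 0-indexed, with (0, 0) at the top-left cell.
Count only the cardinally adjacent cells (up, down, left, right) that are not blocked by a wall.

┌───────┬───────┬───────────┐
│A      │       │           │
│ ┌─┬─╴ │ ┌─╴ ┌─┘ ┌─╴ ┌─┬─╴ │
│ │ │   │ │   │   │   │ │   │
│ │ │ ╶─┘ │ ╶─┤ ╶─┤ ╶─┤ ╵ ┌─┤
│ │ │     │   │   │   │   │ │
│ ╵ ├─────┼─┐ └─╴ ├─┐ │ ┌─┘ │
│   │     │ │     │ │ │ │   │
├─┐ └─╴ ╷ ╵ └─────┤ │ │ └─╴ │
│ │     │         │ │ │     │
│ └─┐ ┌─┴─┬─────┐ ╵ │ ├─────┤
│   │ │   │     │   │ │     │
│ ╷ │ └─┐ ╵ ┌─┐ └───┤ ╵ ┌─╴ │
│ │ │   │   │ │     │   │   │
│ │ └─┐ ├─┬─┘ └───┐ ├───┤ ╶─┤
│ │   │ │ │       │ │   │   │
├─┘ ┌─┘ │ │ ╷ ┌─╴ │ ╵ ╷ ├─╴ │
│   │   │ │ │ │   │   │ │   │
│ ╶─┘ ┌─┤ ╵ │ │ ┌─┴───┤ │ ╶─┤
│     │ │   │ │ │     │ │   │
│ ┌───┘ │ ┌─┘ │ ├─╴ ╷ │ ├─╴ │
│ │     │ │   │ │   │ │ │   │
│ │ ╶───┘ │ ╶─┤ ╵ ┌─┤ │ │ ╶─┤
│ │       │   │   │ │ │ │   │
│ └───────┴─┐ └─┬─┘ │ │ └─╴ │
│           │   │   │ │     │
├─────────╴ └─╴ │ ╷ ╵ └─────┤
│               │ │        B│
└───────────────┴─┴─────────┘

Checking passable neighbors of (8, 0):
Neighbors: (9, 0), (8, 1)
Count: 2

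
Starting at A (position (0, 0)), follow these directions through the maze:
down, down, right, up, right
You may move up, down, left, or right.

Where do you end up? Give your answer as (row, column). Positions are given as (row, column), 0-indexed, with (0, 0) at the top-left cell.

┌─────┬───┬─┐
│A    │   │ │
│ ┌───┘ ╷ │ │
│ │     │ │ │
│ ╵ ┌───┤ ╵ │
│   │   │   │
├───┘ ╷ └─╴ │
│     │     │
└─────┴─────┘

Following directions step by step:
Start: (0, 0)
  down: (0, 0) → (1, 0)
  down: (1, 0) → (2, 0)
  right: (2, 0) → (2, 1)
  up: (2, 1) → (1, 1)
  right: (1, 1) → (1, 2)
Final position: (1, 2)

Path taken:

┌─────┬───┬─┐
│A    │   │ │
│ ┌───┘ ╷ │ │
│↓│↱ B  │ │ │
│ ╵ ┌───┤ ╵ │
│↳ ↑│   │   │
├───┘ ╷ └─╴ │
│     │     │
└─────┴─────┘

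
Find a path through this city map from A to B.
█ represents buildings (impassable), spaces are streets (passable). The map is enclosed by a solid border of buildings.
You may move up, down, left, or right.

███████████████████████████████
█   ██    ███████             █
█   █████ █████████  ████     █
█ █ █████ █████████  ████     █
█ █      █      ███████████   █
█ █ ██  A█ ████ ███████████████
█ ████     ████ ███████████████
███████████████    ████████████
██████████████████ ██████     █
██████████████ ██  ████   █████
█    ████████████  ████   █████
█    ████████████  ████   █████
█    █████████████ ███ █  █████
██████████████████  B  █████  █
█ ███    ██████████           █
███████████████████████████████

Finding the shortest path from A to B:
Movement: cardinal only
Path length: 24 steps
Directions: down → right → right → up → up → right → right → right → right → right → down → down → down → right → right → right → down → down → down → down → down → down → right → right

Solution:

███████████████████████████████
█   ██    ███████             █
█   █████ █████████  ████     █
█ █ █████ █████████  ████     █
█ █      █↱→→→→↓███████████   █
█ █ ██  A█↑████↓███████████████
█ ████  ↳→↑████↓███████████████
███████████████↳→→↓████████████
██████████████████↓██████     █
██████████████ ██ ↓████   █████
█    ████████████ ↓████   █████
█    ████████████ ↓████   █████
█    █████████████↓███ █  █████
██████████████████↳→B  █████  █
█ ███    ██████████           █
███████████████████████████████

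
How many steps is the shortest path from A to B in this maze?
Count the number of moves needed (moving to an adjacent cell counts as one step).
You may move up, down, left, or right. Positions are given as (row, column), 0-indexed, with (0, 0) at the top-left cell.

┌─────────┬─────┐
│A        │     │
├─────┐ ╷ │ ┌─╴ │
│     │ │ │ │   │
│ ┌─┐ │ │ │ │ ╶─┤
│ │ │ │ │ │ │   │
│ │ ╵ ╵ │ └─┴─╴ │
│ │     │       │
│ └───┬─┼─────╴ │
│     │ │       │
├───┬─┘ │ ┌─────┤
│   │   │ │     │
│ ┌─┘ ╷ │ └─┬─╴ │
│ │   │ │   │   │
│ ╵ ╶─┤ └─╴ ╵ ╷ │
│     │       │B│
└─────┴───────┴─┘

Using BFS to find shortest path:
Start: (0, 0), End: (7, 7)
Path found:
(0,0) → (0,1) → (0,2) → (0,3) → (0,4) → (1,4) → (2,4) → (3,4) → (3,5) → (3,6) → (3,7) → (4,7) → (4,6) → (4,5) → (4,4) → (5,4) → (6,4) → (6,5) → (7,5) → (7,6) → (6,6) → (6,7) → (7,7)
Number of steps: 22

Solution:

┌─────────┬─────┐
│A → → → ↓│     │
├─────┐ ╷ │ ┌─╴ │
│     │ │↓│ │   │
│ ┌─┐ │ │ │ │ ╶─┤
│ │ │ │ │↓│ │   │
│ │ ╵ ╵ │ └─┴─╴ │
│ │     │↳ → → ↓│
│ └───┬─┼─────╴ │
│     │ │↓ ← ← ↲│
├───┬─┘ │ ┌─────┤
│   │   │↓│     │
│ ┌─┘ ╷ │ └─┬─╴ │
│ │   │ │↳ ↓│↱ ↓│
│ ╵ ╶─┤ └─╴ ╵ ╷ │
│     │    ↳ ↑│B│
└─────┴───────┴─┘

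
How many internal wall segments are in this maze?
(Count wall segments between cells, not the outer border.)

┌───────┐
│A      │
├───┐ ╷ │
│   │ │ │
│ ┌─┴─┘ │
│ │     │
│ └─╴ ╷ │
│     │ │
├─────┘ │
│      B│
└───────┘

Counting internal wall segments:
Total internal walls: 12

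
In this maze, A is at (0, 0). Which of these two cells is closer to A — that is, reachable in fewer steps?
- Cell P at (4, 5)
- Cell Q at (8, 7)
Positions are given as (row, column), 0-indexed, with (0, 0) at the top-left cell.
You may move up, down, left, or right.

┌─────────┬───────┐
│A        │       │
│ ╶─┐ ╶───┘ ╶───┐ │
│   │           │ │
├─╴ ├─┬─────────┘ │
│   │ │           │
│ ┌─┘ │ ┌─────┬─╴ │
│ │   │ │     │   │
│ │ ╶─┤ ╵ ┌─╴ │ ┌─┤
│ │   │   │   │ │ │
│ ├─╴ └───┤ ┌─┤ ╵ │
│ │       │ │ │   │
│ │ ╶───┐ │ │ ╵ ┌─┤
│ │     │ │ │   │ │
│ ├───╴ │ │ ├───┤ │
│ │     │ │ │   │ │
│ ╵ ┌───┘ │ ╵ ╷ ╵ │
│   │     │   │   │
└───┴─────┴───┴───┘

Shortest path A → P at (4, 5): 25 steps
Shortest path A → Q at (8, 7): 33 steps

P is closer (25 steps vs 33 steps).

Path to P:

┌─────────┬───────┐
│A → ↓    │↱ → → ↓│
│ ╶─┐ ╶───┘ ╶───┐ │
│   │↳ → → ↑    │↓│
├─╴ ├─┬─────────┘ │
│   │ │↓ ← ← ← ← ↲│
│ ┌─┘ │ ┌─────┬─╴ │
│ │   │↓│↱ → ↓│   │
│ │ ╶─┤ ╵ ┌─╴ │ ┌─┤
│ │   │↳ ↑│P ↲│ │ │
│ ├─╴ └───┤ ┌─┤ ╵ │
│ │       │ │ │   │
│ │ ╶───┐ │ │ ╵ ┌─┤
│ │     │ │ │   │ │
│ ├───╴ │ │ ├───┤ │
│ │     │ │ │   │ │
│ ╵ ┌───┘ │ ╵ ╷ ╵ │
│   │     │   │   │
└───┴─────┴───┴───┘

Path to Q:

┌─────────┬───────┐
│A → ↓    │↱ → → ↓│
│ ╶─┐ ╶───┘ ╶───┐ │
│   │↳ → → ↑    │↓│
├─╴ ├─┬─────────┘ │
│   │ │↓ ← ← ← ← ↲│
│ ┌─┘ │ ┌─────┬─╴ │
│ │   │↓│↱ → ↓│   │
│ │ ╶─┤ ╵ ┌─╴ │ ┌─┤
│ │   │↳ ↑│↓ ↲│ │ │
│ ├─╴ └───┤ ┌─┤ ╵ │
│ │       │↓│ │   │
│ │ ╶───┐ │ │ ╵ ┌─┤
│ │     │ │↓│   │ │
│ ├───╴ │ │ ├───┤ │
│ │     │ │↓│↱ ↓│ │
│ ╵ ┌───┘ │ ╵ ╷ ╵ │
│   │     │↳ ↑│Q  │
└───┴─────┴───┴───┘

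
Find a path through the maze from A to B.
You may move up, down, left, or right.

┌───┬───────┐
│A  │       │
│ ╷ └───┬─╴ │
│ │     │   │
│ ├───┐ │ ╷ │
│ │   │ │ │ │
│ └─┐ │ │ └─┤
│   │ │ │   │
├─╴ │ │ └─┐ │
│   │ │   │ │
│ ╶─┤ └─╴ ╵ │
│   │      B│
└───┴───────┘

Finding the shortest path through the maze:
Path length: 10 steps
Directions: right → down → right → right → down → down → down → right → down → right

Solution:

┌───┬───────┐
│A ↓│       │
│ ╷ └───┬─╴ │
│ │↳ → ↓│   │
│ ├───┐ │ ╷ │
│ │   │↓│ │ │
│ └─┐ │ │ └─┤
│   │ │↓│   │
├─╴ │ │ └─┐ │
│   │ │↳ ↓│ │
│ ╶─┤ └─╴ ╵ │
│   │    ↳ B│
└───┴───────┘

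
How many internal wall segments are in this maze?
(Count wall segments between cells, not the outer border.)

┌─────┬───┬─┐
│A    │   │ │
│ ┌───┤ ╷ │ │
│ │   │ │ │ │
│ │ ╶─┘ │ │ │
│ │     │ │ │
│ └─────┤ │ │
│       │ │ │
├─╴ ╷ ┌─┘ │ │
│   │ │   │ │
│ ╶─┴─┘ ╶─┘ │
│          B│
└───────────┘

Counting internal wall segments:
Total internal walls: 25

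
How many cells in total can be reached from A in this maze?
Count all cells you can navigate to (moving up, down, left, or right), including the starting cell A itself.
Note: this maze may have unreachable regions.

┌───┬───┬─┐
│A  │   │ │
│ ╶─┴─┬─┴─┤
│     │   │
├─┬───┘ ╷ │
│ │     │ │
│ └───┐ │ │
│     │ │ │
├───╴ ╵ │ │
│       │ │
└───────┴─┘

Using BFS/flood-fill to find all reachable cells from A:
Maze size: 5 × 5 = 25 total cells
20 cell(s) are walled off and cannot be reached from A.
Reachable cells: 5

Reachable region (· marks reachable cells):

┌───┬───┬─┐
│A ·│   │ │
│ ╶─┴─┬─┴─┤
│· · ·│   │
├─┬───┘ ╷ │
│ │     │ │
│ └───┐ │ │
│     │ │ │
├───╴ ╵ │ │
│       │ │
└───────┴─┘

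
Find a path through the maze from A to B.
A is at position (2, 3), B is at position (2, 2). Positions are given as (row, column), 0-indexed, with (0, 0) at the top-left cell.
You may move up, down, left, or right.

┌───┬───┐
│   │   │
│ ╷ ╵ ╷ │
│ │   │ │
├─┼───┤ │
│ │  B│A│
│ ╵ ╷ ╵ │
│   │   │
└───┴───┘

Finding the shortest path from (2, 3) to (2, 2):
Path length: 3 steps
Directions: down → left → up

Solution:

┌───┬───┐
│   │   │
│ ╷ ╵ ╷ │
│ │   │ │
├─┼───┤ │
│ │  B│A│
│ ╵ ╷ ╵ │
│   │↑ ↲│
└───┴───┘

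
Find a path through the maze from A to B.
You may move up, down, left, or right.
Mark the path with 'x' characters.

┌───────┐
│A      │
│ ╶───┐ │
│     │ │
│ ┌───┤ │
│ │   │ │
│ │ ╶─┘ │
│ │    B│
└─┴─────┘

Finding the shortest path through the maze:
Path length: 6 steps
Directions: right → right → right → down → down → down

Solution:

┌───────┐
│A x x x│
│ ╶───┐ │
│     │x│
│ ┌───┤ │
│ │   │x│
│ │ ╶─┘ │
│ │    B│
└─┴─────┘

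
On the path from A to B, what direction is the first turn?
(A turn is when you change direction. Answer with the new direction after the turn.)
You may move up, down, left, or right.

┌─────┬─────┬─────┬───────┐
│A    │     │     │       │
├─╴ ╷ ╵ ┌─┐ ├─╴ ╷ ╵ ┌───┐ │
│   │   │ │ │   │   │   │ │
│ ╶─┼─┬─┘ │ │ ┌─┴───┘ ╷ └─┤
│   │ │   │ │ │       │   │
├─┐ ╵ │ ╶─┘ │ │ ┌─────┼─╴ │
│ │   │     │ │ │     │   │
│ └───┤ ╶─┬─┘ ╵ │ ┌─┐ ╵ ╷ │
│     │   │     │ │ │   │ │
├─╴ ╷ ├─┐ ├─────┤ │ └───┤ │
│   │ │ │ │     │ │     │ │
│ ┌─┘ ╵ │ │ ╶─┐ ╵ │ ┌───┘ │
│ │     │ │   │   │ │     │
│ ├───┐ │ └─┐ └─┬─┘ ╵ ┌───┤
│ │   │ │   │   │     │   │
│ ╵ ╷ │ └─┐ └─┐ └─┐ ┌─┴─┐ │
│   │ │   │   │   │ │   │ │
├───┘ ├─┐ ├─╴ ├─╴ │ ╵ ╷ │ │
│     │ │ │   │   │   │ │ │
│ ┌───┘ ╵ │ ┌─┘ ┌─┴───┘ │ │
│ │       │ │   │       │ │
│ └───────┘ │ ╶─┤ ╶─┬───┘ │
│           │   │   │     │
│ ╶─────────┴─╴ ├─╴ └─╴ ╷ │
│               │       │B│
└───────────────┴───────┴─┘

Directions: right, right, down, right, up, right, right, down, down, down, left, left, down, right, down, down, down, right, down, right, down, left, down, down, left, left, left, left, left, down, right, right, right, right, right, right, right, up, left, up, right, up, right, up, left, up, left, up, left, up, right, right, down, right, up, up, up, right, right, down, right, up, right, down, down, down, left, left, down, left, down, down, right, up, right, down, down, left, left, left, down, right, down, right, right, up, right, down
First turn direction: down

Solution:

┌─────┬─────┬─────┬───────┐
│A → ↓│↱ → ↓│     │       │
├─╴ ╷ ╵ ┌─┐ ├─╴ ╷ ╵ ┌───┐ │
│   │↳ ↑│ │↓│   │   │   │ │
│ ╶─┼─┬─┘ │ │ ┌─┴───┘ ╷ └─┤
│   │ │   │↓│ │       │   │
├─┐ ╵ │ ╶─┘ │ │ ┌─────┼─╴ │
│ │   │↓ ← ↲│ │ │↱ → ↓│↱ ↓│
│ └───┤ ╶─┬─┘ ╵ │ ┌─┐ ╵ ╷ │
│     │↳ ↓│     │↑│ │↳ ↑│↓│
├─╴ ╷ ├─┐ ├─────┤ │ └───┤ │
│   │ │ │↓│↱ → ↓│↑│     │↓│
│ ┌─┘ ╵ │ │ ╶─┐ ╵ │ ┌───┘ │
│ │     │↓│↑ ↰│↳ ↑│ │↓ ← ↲│
│ ├───┐ │ └─┐ └─┬─┘ ╵ ┌───┤
│ │   │ │↳ ↓│↑ ↰│  ↓ ↲│   │
│ ╵ ╷ │ └─┐ └─┐ └─┐ ┌─┴─┐ │
│   │ │   │↳ ↓│↑ ↰│↓│↱ ↓│ │
├───┘ ├─┐ ├─╴ ├─╴ │ ╵ ╷ │ │
│     │ │ │↓ ↲│↱ ↑│↳ ↑│↓│ │
│ ┌───┘ ╵ │ ┌─┘ ┌─┴───┘ │ │
│ │       │↓│↱ ↑│↓ ← ← ↲│ │
│ └───────┘ │ ╶─┤ ╶─┬───┘ │
│↓ ← ← ← ← ↲│↑ ↰│↳ ↓│  ↱ ↓│
│ ╶─────────┴─╴ ├─╴ └─╴ ╷ │
│↳ → → → → → → ↑│  ↳ → ↑│B│
└───────────────┴───────┴─┘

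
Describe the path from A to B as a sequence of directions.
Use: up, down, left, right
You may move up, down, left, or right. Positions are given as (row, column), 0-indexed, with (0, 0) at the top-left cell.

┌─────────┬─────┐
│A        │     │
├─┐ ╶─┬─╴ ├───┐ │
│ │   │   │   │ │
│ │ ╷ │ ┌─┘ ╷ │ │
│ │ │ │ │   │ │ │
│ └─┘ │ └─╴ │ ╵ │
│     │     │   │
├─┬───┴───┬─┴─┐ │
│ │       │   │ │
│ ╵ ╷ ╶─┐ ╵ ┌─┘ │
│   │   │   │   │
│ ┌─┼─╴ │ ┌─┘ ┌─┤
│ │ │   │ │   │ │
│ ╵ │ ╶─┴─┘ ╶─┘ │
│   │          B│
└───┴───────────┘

Finding the path and converting it to directions:
Path through cells: (0,0) → (0,1) → (0,2) → (0,3) → (0,4) → (1,4) → (1,3) → (2,3) → (3,3) → (3,4) → (3,5) → (2,5) → (1,5) → (1,6) → (2,6) → (3,6) → (3,7) → (4,7) → (5,7) → (5,6) → (6,6) → (6,5) → (7,5) → (7,6) → (7,7)
Directions: right, right, right, right, down, left, down, down, right, right, up, up, right, down, down, right, down, down, left, down, left, down, right, right

Solution:

┌─────────┬─────┐
│A → → → ↓│     │
├─┐ ╶─┬─╴ ├───┐ │
│ │   │↓ ↲│↱ ↓│ │
│ │ ╷ │ ┌─┘ ╷ │ │
│ │ │ │↓│  ↑│↓│ │
│ └─┘ │ └─╴ │ ╵ │
│     │↳ → ↑│↳ ↓│
├─┬───┴───┬─┴─┐ │
│ │       │   │↓│
│ ╵ ╷ ╶─┐ ╵ ┌─┘ │
│   │   │   │↓ ↲│
│ ┌─┼─╴ │ ┌─┘ ┌─┤
│ │ │   │ │↓ ↲│ │
│ ╵ │ ╶─┴─┘ ╶─┘ │
│   │      ↳ → B│
└───┴───────────┘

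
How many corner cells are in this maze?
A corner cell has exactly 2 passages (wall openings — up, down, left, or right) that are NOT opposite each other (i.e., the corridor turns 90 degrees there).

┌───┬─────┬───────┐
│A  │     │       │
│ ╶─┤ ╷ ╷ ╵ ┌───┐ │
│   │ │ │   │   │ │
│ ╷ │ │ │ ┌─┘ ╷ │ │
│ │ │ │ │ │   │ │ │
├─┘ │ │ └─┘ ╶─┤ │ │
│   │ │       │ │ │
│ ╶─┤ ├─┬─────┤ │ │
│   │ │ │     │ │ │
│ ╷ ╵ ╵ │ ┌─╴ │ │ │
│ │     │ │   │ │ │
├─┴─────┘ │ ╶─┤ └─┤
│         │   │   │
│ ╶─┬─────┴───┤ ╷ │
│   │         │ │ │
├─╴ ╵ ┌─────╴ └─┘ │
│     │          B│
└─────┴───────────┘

Counting corner cells (2 non-opposite passages):
Total corners: 31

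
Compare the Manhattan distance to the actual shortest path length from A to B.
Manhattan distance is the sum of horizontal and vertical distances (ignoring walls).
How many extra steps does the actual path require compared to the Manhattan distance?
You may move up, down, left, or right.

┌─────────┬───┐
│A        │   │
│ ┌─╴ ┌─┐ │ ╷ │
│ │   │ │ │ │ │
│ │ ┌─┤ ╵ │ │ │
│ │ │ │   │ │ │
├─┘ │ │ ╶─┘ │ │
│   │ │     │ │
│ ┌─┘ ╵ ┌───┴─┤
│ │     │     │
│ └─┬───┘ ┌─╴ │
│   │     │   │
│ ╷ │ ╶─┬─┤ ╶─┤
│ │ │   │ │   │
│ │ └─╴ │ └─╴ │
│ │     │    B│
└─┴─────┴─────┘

Manhattan distance: |7 - 0| + |6 - 0| = 13
Actual path length: 27
Extra steps: 27 - 13 = 14

Solution:

┌─────────┬───┐
│A → ↓    │   │
│ ┌─╴ ┌─┐ │ ╷ │
│ │↓ ↲│ │ │ │ │
│ │ ┌─┤ ╵ │ │ │
│ │↓│ │   │ │ │
├─┘ │ │ ╶─┘ │ │
│↓ ↲│ │     │ │
│ ┌─┘ ╵ ┌───┴─┤
│↓│     │↱ → ↓│
│ └─┬───┘ ┌─╴ │
│↳ ↓│↱ → ↑│↓ ↲│
│ ╷ │ ╶─┬─┤ ╶─┤
│ │↓│↑ ↰│ │↳ ↓│
│ │ └─╴ │ └─╴ │
│ │↳ → ↑│    B│
└─┴─────┴─────┘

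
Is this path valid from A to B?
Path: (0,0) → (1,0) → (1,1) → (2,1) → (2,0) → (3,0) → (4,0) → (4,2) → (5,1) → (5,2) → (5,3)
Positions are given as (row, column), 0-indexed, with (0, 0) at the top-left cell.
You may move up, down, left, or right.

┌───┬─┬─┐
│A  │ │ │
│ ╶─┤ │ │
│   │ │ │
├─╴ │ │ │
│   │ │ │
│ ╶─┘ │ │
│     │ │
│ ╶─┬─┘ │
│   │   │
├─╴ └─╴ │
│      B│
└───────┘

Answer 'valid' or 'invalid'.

Checking path validity:
Result: Invalid move at step 7: cannot move from (4, 0) to (4, 2).

invalid

Correct solution:

┌───┬─┬─┐
│A  │ │ │
│ ╶─┤ │ │
│↳ ↓│ │ │
├─╴ │ │ │
│↓ ↲│ │ │
│ ╶─┘ │ │
│↓    │ │
│ ╶─┬─┘ │
│↳ ↓│   │
├─╴ └─╴ │
│  ↳ → B│
└───────┘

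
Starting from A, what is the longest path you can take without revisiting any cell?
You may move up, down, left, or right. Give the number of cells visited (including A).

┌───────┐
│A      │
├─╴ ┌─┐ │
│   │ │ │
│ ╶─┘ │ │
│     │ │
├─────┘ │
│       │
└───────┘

Finding longest simple path using DFS:
Start: (0, 0)
Longest path visits 10 cells
Path: A → right → right → right → down → down → down → left → left → left

Solution:

┌───────┐
│A → → ↓│
├─╴ ┌─┐ │
│   │ │↓│
│ ╶─┘ │ │
│     │↓│
├─────┘ │
│B ← ← ↲│
└───────┘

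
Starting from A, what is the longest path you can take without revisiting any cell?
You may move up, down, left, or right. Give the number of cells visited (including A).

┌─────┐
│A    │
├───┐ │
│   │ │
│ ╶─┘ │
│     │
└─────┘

Finding longest simple path using DFS:
Start: (0, 0)
Longest path visits 9 cells
Path: A → right → right → down → down → left → left → up → right

Solution:

┌─────┐
│A → ↓│
├───┐ │
│↱ B│↓│
│ ╶─┘ │
│↑ ← ↲│
└─────┘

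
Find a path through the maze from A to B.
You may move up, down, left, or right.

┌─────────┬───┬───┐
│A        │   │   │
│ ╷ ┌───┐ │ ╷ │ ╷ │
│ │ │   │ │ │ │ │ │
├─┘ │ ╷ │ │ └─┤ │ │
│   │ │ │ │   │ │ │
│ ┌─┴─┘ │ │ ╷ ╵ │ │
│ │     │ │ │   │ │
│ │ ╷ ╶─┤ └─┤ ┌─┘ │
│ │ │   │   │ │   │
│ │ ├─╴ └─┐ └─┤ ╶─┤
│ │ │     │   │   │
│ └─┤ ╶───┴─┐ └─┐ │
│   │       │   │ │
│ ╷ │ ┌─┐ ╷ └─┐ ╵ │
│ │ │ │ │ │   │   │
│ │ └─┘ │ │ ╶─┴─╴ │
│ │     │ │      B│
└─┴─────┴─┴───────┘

Finding the shortest path through the maze:
Path length: 16 steps
Directions: right → right → right → right → down → down → down → down → right → down → right → down → right → down → right → down

Solution:

┌─────────┬───┬───┐
│A → → → ↓│   │   │
│ ╷ ┌───┐ │ ╷ │ ╷ │
│ │ │   │↓│ │ │ │ │
├─┘ │ ╷ │ │ └─┤ │ │
│   │ │ │↓│   │ │ │
│ ┌─┴─┘ │ │ ╷ ╵ │ │
│ │     │↓│ │   │ │
│ │ ╷ ╶─┤ └─┤ ┌─┘ │
│ │ │   │↳ ↓│ │   │
│ │ ├─╴ └─┐ └─┤ ╶─┤
│ │ │     │↳ ↓│   │
│ └─┤ ╶───┴─┐ └─┐ │
│   │       │↳ ↓│ │
│ ╷ │ ┌─┐ ╷ └─┐ ╵ │
│ │ │ │ │ │   │↳ ↓│
│ │ └─┘ │ │ ╶─┴─╴ │
│ │     │ │      B│
└─┴─────┴─┴───────┘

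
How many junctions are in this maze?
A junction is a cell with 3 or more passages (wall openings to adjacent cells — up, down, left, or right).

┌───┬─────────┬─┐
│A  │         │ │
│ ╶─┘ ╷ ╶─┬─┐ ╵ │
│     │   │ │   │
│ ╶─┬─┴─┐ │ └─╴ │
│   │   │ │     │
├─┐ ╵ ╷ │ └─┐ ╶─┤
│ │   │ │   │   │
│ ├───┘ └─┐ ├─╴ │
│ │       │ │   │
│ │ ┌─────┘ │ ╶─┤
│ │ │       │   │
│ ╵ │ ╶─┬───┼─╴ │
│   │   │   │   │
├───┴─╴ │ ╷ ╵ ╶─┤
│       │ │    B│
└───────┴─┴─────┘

Checking each cell for number of passages:

Junctions found (3+ passages):
  (0, 3): 3 passages
  (1, 0): 3 passages
  (1, 7): 3 passages
  (2, 6): 3 passages
  (4, 3): 3 passages
  (7, 6): 3 passages
Total junctions: 6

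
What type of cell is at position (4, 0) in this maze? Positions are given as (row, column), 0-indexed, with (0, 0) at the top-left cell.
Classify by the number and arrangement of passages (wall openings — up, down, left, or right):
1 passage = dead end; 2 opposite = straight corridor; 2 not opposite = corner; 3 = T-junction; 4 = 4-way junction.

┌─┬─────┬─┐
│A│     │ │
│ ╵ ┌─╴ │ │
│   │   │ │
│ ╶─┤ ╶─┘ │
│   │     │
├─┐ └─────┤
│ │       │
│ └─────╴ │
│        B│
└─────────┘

Checking cell at (4, 0):
Number of passages: 2
Cell type: corner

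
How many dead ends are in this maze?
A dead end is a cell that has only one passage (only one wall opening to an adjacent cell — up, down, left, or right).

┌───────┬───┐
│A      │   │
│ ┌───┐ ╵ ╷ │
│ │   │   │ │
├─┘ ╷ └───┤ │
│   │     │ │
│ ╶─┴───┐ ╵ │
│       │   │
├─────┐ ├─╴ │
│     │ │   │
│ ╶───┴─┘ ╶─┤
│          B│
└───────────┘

Checking each cell for number of passages:

Dead ends found at positions:
  (1, 0)
  (4, 2)
  (4, 3)
  (5, 5)
Total dead ends: 4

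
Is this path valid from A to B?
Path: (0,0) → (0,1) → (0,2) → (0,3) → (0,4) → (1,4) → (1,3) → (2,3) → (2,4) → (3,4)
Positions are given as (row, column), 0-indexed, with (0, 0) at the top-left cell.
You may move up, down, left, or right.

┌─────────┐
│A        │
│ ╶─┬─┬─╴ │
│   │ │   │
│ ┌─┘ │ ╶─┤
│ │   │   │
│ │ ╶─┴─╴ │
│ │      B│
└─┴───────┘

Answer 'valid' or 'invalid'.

Checking path validity:
Result: All consecutive moves are passable.

valid

Correct solution:

┌─────────┐
│A → → → ↓│
│ ╶─┬─┬─╴ │
│   │ │↓ ↲│
│ ┌─┘ │ ╶─┤
│ │   │↳ ↓│
│ │ ╶─┴─╴ │
│ │      B│
└─┴───────┘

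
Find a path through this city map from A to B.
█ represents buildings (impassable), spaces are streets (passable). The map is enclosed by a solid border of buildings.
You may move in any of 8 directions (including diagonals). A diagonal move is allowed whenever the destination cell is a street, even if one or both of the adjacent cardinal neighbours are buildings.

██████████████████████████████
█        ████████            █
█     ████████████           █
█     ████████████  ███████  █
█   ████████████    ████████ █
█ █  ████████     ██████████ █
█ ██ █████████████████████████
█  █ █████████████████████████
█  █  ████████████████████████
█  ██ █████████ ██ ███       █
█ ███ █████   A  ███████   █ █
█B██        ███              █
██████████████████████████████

Finding the shortest path from A to B:
Movement: 8-directional
Path length: 22 steps
Directions: left → left → left → down-left → left → left → left → left → up-left → up → up → up-left → up → up-left → up-left → down-left → down → down → down → down → down → down

Solution:

██████████████████████████████
█        ████████            █
█     ████████████           █
█     ████████████  ███████  █
█ ↙ ████████████    ████████ █
█↓█↖ ████████     ██████████ █
█↓██↖█████████████████████████
█↓ █↑█████████████████████████
█↓ █ ↖████████████████████████
█↓ ██↑█████████ ██ ███       █
█↓███↑█████↙←←A  ███████   █ █
█B██  ↖←←←← ███              █
██████████████████████████████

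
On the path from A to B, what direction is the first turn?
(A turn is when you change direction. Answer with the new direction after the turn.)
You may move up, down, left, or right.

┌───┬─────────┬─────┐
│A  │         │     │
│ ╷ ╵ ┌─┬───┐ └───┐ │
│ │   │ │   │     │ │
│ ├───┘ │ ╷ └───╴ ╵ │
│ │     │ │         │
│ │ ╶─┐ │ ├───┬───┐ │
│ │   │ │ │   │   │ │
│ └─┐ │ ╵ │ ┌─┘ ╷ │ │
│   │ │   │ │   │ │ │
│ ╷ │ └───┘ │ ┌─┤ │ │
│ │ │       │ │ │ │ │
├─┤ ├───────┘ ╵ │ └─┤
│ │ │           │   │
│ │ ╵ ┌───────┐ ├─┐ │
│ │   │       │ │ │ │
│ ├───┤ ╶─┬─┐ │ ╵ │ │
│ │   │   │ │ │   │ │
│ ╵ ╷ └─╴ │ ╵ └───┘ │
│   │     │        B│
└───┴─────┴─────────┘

Directions: down, down, down, down, right, down, down, down, right, up, right, right, right, right, up, up, right, up, right, down, down, down, right, down, down, down
First turn direction: right

Solution:

┌───┬─────────┬─────┐
│A  │         │     │
│ ╷ ╵ ┌─┬───┐ └───┐ │
│↓│   │ │   │     │ │
│ ├───┘ │ ╷ └───╴ ╵ │
│↓│     │ │         │
│ │ ╶─┐ │ ├───┬───┐ │
│↓│   │ │ │   │↱ ↓│ │
│ └─┐ │ ╵ │ ┌─┘ ╷ │ │
│↳ ↓│ │   │ │↱ ↑│↓│ │
│ ╷ │ └───┘ │ ┌─┤ │ │
│ │↓│       │↑│ │↓│ │
├─┤ ├───────┘ ╵ │ └─┤
│ │↓│↱ → → → ↑  │↳ ↓│
│ │ ╵ ┌───────┐ ├─┐ │
│ │↳ ↑│       │ │ │↓│
│ ├───┤ ╶─┬─┐ │ ╵ │ │
│ │   │   │ │ │   │↓│
│ ╵ ╷ └─╴ │ ╵ └───┘ │
│   │     │        B│
└───┴─────┴─────────┘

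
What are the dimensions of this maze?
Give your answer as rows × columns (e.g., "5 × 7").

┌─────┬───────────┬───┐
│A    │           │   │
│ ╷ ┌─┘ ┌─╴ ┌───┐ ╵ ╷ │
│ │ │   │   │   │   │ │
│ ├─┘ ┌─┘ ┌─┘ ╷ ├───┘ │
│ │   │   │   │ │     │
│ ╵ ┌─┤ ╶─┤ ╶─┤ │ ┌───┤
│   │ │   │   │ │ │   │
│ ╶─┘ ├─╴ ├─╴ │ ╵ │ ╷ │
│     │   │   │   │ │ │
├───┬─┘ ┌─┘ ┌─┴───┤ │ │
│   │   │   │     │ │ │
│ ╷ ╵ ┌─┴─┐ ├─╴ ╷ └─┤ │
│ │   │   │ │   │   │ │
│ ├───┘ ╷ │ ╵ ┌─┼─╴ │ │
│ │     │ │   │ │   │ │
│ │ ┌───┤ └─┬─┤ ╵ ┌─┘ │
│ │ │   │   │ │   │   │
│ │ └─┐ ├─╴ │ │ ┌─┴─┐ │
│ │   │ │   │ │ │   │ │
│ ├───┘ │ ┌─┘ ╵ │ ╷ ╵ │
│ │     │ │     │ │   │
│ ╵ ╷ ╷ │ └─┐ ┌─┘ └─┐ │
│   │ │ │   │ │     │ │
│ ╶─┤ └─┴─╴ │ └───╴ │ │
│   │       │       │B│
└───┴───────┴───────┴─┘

Counting the maze dimensions:
Rows (vertical): 13
Columns (horizontal): 11
Dimensions: 13 × 11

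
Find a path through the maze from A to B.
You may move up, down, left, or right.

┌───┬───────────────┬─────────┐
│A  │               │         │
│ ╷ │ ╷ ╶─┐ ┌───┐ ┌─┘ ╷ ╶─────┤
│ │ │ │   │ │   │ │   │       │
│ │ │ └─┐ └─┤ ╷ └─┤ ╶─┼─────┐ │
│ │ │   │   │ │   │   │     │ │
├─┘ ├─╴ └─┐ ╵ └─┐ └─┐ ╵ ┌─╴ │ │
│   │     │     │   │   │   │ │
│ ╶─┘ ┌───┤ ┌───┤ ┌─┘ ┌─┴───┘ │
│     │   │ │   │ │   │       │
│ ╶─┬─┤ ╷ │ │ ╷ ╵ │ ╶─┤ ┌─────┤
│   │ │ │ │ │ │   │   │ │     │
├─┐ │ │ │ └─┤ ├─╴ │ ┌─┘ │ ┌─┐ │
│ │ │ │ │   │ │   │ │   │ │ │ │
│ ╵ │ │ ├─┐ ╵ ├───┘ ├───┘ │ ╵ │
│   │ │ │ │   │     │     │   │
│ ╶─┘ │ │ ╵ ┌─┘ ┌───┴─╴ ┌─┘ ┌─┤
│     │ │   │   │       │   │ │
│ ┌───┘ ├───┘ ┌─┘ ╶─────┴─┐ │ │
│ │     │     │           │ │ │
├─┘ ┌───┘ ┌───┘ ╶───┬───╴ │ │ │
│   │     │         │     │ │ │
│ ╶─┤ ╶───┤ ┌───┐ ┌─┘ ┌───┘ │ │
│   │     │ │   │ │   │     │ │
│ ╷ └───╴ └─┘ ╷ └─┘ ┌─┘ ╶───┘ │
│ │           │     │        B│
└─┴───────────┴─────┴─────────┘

Finding the shortest path through the maze:
Path length: 96 steps
Directions: right → down → down → down → left → down → right → right → up → right → up → left → up → up → right → down → right → down → right → down → right → up → up → right → down → right → down → down → down → left → up → left → down → down → down → left → up → left → up → up → left → down → down → down → down → down → left → left → down → left → down → right → down → right → right → right → right → right → up → right → down → right → right → up → right → up → right → right → up → left → left → left → left → up → right → right → right → up → right → up → up → right → right → down → down → left → down → down → down → down → left → left → down → right → right → right

Solution:

┌───┬───────────────┬─────────┐
│A ↓│↱ ↓            │         │
│ ╷ │ ╷ ╶─┐ ┌───┐ ┌─┘ ╷ ╶─────┤
│ │↓│↑│↳ ↓│ │↱ ↓│ │   │       │
│ │ │ └─┐ └─┤ ╷ └─┤ ╶─┼─────┐ │
│ │↓│↑ ↰│↳ ↓│↑│↳ ↓│   │     │ │
├─┘ ├─╴ └─┐ ╵ └─┐ └─┐ ╵ ┌─╴ │ │
│↓ ↲│↱ ↑  │↳ ↑  │↓  │   │   │ │
│ ╶─┘ ┌───┤ ┌───┤ ┌─┘ ┌─┴───┘ │
│↳ → ↑│↓ ↰│ │↓ ↰│↓│   │       │
│ ╶─┬─┤ ╷ │ │ ╷ ╵ │ ╶─┤ ┌─────┤
│   │ │↓│↑│ │↓│↑ ↲│   │ │↱ → ↓│
├─┐ │ │ │ └─┤ ├─╴ │ ┌─┘ │ ┌─┐ │
│ │ │ │↓│↑ ↰│↓│   │ │   │↑│ │↓│
│ ╵ │ │ ├─┐ ╵ ├───┘ ├───┘ │ ╵ │
│   │ │↓│ │↑ ↲│     │  ↱ ↑│↓ ↲│
│ ╶─┘ │ │ ╵ ┌─┘ ┌───┴─╴ ┌─┘ ┌─┤
│     │↓│   │   │↱ → → ↑│  ↓│ │
│ ┌───┘ ├───┘ ┌─┘ ╶─────┴─┐ │ │
│ │↓ ← ↲│     │  ↑ ← ← ← ↰│↓│ │
├─┘ ┌───┘ ┌───┘ ╶───┬───╴ │ │ │
│↓ ↲│     │         │↱ → ↑│↓│ │
│ ╶─┤ ╶───┤ ┌───┐ ┌─┘ ┌───┘ │ │
│↳ ↓│     │ │↱ ↓│ │↱ ↑│↓ ← ↲│ │
│ ╷ └───╴ └─┘ ╷ └─┘ ┌─┘ ╶───┘ │
│ │↳ → → → → ↑│↳ → ↑│  ↳ → → B│
└─┴───────────┴─────┴─────────┘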